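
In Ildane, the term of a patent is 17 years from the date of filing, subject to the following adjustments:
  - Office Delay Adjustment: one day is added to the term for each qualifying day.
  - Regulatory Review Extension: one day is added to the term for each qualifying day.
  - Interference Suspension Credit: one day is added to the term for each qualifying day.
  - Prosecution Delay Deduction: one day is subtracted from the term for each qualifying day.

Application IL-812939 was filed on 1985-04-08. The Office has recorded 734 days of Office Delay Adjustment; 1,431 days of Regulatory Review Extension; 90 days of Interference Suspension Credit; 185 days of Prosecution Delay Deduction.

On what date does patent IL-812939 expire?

Base term: filing date + 17 years → 8 April 2002.
Office Delay Adjustment: +734 days → 11 April 2004.
Regulatory Review Extension: +1431 days → 12 March 2008.
Interference Suspension Credit: +90 days → 10 June 2008.
Prosecution Delay Deduction: −185 days → 8 December 2007.

2007-12-08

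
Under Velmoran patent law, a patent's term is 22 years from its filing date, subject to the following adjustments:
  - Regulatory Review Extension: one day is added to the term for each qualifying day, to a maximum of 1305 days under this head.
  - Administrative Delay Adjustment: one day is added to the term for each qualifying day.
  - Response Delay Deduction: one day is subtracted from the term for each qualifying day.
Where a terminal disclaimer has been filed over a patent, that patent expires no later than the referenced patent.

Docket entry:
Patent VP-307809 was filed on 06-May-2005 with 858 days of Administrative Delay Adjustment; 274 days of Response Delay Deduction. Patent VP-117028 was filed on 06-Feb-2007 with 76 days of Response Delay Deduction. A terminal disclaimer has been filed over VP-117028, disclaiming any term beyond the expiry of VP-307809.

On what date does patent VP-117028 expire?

November 22, 2028

Natural term of VP-117028:
  Base: filing + 22 years → 6 February 2029.
  Response Delay Deduction: −76 days → 22 November 2028.
Expiry of referenced patent VP-307809:
  Base: filing + 22 years → 6 May 2027.
  Administrative Delay Adjustment: +858 days → 10 September 2029.
  Response Delay Deduction: −274 days → 10 December 2028.
Terminal disclaimer: VP-117028 expires on the earlier of 22 November 2028 and 10 December 2028.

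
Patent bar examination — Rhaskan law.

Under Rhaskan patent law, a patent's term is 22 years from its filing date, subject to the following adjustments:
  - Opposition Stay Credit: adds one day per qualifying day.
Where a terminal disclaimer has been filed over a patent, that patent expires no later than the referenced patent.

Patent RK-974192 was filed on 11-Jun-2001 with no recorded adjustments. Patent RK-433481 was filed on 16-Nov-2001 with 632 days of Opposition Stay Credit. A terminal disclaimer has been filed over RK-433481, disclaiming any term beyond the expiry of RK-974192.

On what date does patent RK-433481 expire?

June 11, 2023

Natural term of RK-433481:
  Base: filing + 22 years → 16 November 2023.
  Opposition Stay Credit: +632 days → 9 August 2025.
Expiry of referenced patent RK-974192:
  Base: filing + 22 years → 11 June 2023.
Terminal disclaimer: RK-433481 expires on the earlier of 9 August 2025 and 11 June 2023.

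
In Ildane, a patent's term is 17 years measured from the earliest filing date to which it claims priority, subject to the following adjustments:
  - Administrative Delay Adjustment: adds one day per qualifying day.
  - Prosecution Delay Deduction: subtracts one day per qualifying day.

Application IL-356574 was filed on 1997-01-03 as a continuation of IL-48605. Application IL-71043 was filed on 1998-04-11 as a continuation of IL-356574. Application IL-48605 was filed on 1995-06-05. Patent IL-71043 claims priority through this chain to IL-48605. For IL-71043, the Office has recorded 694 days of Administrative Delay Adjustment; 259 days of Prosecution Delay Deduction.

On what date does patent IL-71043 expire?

2013-08-14

Earliest priority filing: 5 June 1995.
Base term: 5 June 1995 + 17 years → 5 June 2012.
Administrative Delay Adjustment: +694 days → 30 April 2014.
Prosecution Delay Deduction: −259 days → 14 August 2013.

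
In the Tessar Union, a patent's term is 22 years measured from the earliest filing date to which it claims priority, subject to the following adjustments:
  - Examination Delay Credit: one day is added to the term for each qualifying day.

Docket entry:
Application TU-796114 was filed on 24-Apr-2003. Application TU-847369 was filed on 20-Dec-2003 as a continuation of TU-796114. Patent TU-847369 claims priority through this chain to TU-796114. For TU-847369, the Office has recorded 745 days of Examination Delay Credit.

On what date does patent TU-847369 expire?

Earliest priority filing: 24 April 2003.
Base term: 24 April 2003 + 22 years → 24 April 2025.
Examination Delay Credit: +745 days → 9 May 2027.

2027-05-09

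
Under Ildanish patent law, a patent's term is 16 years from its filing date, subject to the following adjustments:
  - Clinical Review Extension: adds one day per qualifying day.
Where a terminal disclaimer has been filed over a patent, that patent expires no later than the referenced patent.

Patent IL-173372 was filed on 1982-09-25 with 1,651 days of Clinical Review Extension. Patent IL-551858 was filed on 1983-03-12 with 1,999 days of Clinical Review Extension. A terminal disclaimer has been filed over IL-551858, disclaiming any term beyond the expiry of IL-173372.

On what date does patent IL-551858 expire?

Natural term of IL-551858:
  Base: filing + 16 years → 12 March 1999.
  Clinical Review Extension: +1999 days → 31 August 2004.
Expiry of referenced patent IL-173372:
  Base: filing + 16 years → 25 September 1998.
  Clinical Review Extension: +1651 days → 3 April 2003.
Terminal disclaimer: IL-551858 expires on the earlier of 31 August 2004 and 3 April 2003.

April 3, 2003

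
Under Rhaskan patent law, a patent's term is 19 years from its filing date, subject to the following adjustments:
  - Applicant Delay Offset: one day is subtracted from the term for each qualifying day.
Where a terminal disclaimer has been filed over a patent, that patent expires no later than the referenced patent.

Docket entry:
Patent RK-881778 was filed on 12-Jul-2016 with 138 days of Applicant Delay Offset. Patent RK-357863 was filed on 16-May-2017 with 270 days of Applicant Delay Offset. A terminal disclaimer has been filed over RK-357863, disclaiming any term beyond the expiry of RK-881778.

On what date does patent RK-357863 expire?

February 24, 2035

Natural term of RK-357863:
  Base: filing + 19 years → 16 May 2036.
  Applicant Delay Offset: −270 days → 20 August 2035.
Expiry of referenced patent RK-881778:
  Base: filing + 19 years → 12 July 2035.
  Applicant Delay Offset: −138 days → 24 February 2035.
Terminal disclaimer: RK-357863 expires on the earlier of 20 August 2035 and 24 February 2035.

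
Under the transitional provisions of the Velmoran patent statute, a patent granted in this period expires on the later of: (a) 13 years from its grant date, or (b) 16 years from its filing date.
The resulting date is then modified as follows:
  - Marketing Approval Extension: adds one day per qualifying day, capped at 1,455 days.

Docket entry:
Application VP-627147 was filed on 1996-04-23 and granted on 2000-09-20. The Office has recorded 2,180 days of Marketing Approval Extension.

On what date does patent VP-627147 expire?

2017-09-14

(a) grant + 13 years → 20 September 2013.
(b) filing + 16 years → 23 April 2012.
Later of the two: 20 September 2013.
Marketing Approval Extension: 2180 days claimed exceeds the 1455-day cap, so +1455 days → 14 September 2017.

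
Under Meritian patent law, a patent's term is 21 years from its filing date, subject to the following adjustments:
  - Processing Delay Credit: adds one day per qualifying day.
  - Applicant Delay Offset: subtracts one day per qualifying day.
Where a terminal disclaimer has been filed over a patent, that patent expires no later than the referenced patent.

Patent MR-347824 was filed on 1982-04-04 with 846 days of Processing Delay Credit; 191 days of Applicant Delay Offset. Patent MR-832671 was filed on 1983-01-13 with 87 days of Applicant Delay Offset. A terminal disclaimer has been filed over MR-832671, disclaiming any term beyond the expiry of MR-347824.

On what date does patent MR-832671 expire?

October 18, 2003

Natural term of MR-832671:
  Base: filing + 21 years → 13 January 2004.
  Applicant Delay Offset: −87 days → 18 October 2003.
Expiry of referenced patent MR-347824:
  Base: filing + 21 years → 4 April 2003.
  Processing Delay Credit: +846 days → 28 July 2005.
  Applicant Delay Offset: −191 days → 18 January 2005.
Terminal disclaimer: MR-832671 expires on the earlier of 18 October 2003 and 18 January 2005.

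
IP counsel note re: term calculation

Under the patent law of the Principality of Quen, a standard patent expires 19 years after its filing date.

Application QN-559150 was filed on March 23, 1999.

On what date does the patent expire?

2018-03-23

Filing date + 19 years → 23 March 2018.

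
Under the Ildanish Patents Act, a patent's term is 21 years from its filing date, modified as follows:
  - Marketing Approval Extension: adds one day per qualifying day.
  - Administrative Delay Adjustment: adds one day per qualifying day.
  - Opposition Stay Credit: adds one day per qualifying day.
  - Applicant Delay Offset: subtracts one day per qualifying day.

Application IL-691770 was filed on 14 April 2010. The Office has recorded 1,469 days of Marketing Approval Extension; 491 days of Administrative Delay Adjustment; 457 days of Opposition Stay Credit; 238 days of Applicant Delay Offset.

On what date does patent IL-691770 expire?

Base term: filing date + 21 years → 14 April 2031.
Marketing Approval Extension: +1469 days → 22 April 2035.
Administrative Delay Adjustment: +491 days → 25 August 2036.
Opposition Stay Credit: +457 days → 25 November 2037.
Applicant Delay Offset: −238 days → 1 April 2037.

April 1, 2037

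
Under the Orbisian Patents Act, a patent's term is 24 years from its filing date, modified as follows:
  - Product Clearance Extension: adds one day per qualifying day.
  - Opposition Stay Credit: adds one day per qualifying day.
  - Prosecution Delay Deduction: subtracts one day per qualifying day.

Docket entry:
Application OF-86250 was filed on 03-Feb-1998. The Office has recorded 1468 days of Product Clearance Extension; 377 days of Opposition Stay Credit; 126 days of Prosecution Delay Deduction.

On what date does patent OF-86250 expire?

2026-10-19

Base term: filing date + 24 years → 3 February 2022.
Product Clearance Extension: +1468 days → 10 February 2026.
Opposition Stay Credit: +377 days → 22 February 2027.
Prosecution Delay Deduction: −126 days → 19 October 2026.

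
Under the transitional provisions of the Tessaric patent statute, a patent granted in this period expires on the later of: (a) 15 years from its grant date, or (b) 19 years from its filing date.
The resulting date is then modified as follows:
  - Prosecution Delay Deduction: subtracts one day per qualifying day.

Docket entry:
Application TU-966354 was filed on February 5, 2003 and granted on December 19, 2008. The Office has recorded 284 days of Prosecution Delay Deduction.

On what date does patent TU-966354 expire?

(a) grant + 15 years → 19 December 2023.
(b) filing + 19 years → 5 February 2022.
Later of the two: 19 December 2023.
Prosecution Delay Deduction: −284 days → 10 March 2023.

2023-03-10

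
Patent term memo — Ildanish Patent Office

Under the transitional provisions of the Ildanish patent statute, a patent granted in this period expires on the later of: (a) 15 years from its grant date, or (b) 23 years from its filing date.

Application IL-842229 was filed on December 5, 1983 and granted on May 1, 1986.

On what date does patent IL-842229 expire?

(a) grant + 15 years → 1 May 2001.
(b) filing + 23 years → 5 December 2006.
Later of the two: 5 December 2006.

December 5, 2006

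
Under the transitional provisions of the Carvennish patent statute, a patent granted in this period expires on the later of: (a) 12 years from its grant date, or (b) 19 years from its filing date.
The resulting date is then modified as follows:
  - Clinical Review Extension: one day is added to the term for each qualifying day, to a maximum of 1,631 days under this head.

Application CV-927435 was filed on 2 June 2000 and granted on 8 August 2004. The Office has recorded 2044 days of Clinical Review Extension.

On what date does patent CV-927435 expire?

(a) grant + 12 years → 8 August 2016.
(b) filing + 19 years → 2 June 2019.
Later of the two: 2 June 2019.
Clinical Review Extension: 2044 days claimed exceeds the 1631-day cap, so +1631 days → 19 November 2023.

2023-11-19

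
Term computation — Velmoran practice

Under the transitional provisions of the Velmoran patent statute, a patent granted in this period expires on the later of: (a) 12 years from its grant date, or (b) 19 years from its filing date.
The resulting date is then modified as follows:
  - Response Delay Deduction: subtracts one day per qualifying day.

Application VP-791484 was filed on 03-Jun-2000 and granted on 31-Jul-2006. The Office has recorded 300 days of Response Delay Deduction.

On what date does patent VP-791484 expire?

August 7, 2018

(a) grant + 12 years → 31 July 2018.
(b) filing + 19 years → 3 June 2019.
Later of the two: 3 June 2019.
Response Delay Deduction: −300 days → 7 August 2018.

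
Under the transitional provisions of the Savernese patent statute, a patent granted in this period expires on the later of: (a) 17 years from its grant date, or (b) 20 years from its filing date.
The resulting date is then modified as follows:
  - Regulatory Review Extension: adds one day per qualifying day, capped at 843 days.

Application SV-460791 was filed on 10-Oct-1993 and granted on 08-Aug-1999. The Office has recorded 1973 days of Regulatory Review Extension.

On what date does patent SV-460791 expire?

(a) grant + 17 years → 8 August 2016.
(b) filing + 20 years → 10 October 2013.
Later of the two: 8 August 2016.
Regulatory Review Extension: 1973 days claimed exceeds the 843-day cap, so +843 days → 29 November 2018.

November 29, 2018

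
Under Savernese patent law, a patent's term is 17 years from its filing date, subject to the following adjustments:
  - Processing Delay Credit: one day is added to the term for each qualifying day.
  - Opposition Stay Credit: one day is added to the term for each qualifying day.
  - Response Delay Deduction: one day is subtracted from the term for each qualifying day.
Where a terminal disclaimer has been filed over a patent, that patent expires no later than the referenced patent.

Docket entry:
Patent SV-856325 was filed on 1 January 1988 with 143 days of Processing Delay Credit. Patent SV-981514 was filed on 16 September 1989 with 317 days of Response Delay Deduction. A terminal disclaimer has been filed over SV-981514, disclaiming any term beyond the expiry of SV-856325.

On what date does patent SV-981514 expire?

Natural term of SV-981514:
  Base: filing + 17 years → 16 September 2006.
  Response Delay Deduction: −317 days → 3 November 2005.
Expiry of referenced patent SV-856325:
  Base: filing + 17 years → 1 January 2005.
  Processing Delay Credit: +143 days → 24 May 2005.
Terminal disclaimer: SV-981514 expires on the earlier of 3 November 2005 and 24 May 2005.

May 24, 2005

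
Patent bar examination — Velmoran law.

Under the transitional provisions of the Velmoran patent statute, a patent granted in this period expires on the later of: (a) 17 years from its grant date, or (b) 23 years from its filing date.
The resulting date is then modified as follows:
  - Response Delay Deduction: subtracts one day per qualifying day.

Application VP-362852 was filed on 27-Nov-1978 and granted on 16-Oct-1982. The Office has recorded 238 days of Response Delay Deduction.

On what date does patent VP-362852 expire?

2001-04-03

(a) grant + 17 years → 16 October 1999.
(b) filing + 23 years → 27 November 2001.
Later of the two: 27 November 2001.
Response Delay Deduction: −238 days → 3 April 2001.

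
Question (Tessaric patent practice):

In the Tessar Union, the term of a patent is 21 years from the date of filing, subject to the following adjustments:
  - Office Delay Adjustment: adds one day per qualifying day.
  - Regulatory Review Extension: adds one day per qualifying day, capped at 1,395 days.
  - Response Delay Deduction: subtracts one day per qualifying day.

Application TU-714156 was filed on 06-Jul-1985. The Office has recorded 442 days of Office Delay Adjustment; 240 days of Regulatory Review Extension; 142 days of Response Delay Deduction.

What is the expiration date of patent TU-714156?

Base term: filing date + 21 years → 6 July 2006.
Office Delay Adjustment: +442 days → 21 September 2007.
Regulatory Review Extension: 240 days (within the 1395-day cap) → +240 days → 18 May 2008.
Response Delay Deduction: −142 days → 28 December 2007.

2007-12-28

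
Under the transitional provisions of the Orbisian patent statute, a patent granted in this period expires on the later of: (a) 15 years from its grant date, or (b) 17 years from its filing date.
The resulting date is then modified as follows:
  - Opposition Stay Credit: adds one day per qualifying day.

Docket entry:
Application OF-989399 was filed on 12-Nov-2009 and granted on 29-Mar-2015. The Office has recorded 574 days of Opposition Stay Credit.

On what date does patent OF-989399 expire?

October 24, 2031

(a) grant + 15 years → 29 March 2030.
(b) filing + 17 years → 12 November 2026.
Later of the two: 29 March 2030.
Opposition Stay Credit: +574 days → 24 October 2031.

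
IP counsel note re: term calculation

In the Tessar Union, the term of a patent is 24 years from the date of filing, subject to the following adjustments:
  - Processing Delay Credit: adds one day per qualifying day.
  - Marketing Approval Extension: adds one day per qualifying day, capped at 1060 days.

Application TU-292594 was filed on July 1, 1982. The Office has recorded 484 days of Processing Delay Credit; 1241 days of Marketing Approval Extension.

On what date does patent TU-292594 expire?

Base term: filing date + 24 years → 1 July 2006.
Processing Delay Credit: +484 days → 28 October 2007.
Marketing Approval Extension: 1241 days claimed exceeds the 1060-day cap, so +1060 days → 22 September 2010.

2010-09-22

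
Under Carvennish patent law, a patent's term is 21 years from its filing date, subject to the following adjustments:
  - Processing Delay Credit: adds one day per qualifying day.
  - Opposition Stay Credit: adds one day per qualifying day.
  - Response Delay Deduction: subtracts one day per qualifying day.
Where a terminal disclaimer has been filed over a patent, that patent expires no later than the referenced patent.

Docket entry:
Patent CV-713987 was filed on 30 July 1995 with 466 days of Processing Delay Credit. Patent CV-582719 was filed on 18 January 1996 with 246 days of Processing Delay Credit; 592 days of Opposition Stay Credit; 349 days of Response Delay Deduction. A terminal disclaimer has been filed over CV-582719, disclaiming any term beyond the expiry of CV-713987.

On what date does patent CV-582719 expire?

November 8, 2017

Natural term of CV-582719:
  Base: filing + 21 years → 18 January 2017.
  Processing Delay Credit: +246 days → 21 September 2017.
  Opposition Stay Credit: +592 days → 6 May 2019.
  Response Delay Deduction: −349 days → 22 May 2018.
Expiry of referenced patent CV-713987:
  Base: filing + 21 years → 30 July 2016.
  Processing Delay Credit: +466 days → 8 November 2017.
Terminal disclaimer: CV-582719 expires on the earlier of 22 May 2018 and 8 November 2017.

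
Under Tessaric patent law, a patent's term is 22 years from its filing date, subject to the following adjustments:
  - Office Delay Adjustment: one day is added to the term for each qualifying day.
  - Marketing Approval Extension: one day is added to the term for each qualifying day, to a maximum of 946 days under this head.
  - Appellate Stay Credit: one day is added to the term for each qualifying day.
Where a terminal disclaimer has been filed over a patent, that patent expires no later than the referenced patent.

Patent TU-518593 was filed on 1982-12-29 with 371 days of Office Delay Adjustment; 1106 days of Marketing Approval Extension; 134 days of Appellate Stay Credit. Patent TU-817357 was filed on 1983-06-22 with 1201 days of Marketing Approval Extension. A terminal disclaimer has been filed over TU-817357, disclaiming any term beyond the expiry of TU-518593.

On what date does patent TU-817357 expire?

Natural term of TU-817357:
  Base: filing + 22 years → 22 June 2005.
  Marketing Approval Extension: 1201 days claimed exceeds the 946-day cap, so +946 days → 24 January 2008.
Expiry of referenced patent TU-518593:
  Base: filing + 22 years → 29 December 2004.
  Office Delay Adjustment: +371 days → 4 January 2006.
  Marketing Approval Extension: 1106 days claimed exceeds the 946-day cap, so +946 days → 7 August 2008.
  Appellate Stay Credit: +134 days → 19 December 2008.
Terminal disclaimer: TU-817357 expires on the earlier of 24 January 2008 and 19 December 2008.

2008-01-24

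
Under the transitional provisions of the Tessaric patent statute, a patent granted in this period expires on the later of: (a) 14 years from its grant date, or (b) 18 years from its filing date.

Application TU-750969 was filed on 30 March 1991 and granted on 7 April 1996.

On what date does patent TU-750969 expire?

2010-04-07

(a) grant + 14 years → 7 April 2010.
(b) filing + 18 years → 30 March 2009.
Later of the two: 7 April 2010.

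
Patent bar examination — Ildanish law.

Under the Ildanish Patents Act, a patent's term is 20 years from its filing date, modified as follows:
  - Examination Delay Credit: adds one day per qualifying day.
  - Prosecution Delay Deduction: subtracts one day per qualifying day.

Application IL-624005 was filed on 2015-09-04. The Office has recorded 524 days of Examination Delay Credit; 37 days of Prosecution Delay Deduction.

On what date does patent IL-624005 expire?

Base term: filing date + 20 years → 4 September 2035.
Examination Delay Credit: +524 days → 9 February 2037.
Prosecution Delay Deduction: −37 days → 3 January 2037.

2037-01-03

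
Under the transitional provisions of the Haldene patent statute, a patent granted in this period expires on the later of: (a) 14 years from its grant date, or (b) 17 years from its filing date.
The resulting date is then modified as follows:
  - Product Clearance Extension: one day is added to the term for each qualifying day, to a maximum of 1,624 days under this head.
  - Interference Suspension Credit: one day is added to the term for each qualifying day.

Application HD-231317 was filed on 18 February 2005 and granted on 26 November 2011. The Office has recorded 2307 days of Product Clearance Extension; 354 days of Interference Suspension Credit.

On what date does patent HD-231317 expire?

2031-04-27

(a) grant + 14 years → 26 November 2025.
(b) filing + 17 years → 18 February 2022.
Later of the two: 26 November 2025.
Product Clearance Extension: 2307 days claimed exceeds the 1624-day cap, so +1624 days → 8 May 2030.
Interference Suspension Credit: +354 days → 27 April 2031.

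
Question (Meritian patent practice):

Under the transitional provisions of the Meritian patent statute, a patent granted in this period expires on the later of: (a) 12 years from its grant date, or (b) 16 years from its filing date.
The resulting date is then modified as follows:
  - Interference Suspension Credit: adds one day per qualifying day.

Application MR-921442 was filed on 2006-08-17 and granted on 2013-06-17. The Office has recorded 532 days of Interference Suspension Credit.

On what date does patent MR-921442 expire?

(a) grant + 12 years → 17 June 2025.
(b) filing + 16 years → 17 August 2022.
Later of the two: 17 June 2025.
Interference Suspension Credit: +532 days → 1 December 2026.

December 1, 2026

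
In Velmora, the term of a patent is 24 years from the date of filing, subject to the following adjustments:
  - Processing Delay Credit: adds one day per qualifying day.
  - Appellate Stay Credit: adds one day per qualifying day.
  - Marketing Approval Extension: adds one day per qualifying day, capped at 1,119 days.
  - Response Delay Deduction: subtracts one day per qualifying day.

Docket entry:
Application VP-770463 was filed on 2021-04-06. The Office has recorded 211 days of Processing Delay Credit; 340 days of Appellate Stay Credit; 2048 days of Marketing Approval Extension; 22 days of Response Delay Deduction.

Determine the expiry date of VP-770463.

Base term: filing date + 24 years → 6 April 2045.
Processing Delay Credit: +211 days → 3 November 2045.
Appellate Stay Credit: +340 days → 9 October 2046.
Marketing Approval Extension: 2048 days claimed exceeds the 1119-day cap, so +1119 days → 1 November 2049.
Response Delay Deduction: −22 days → 10 October 2049.

October 10, 2049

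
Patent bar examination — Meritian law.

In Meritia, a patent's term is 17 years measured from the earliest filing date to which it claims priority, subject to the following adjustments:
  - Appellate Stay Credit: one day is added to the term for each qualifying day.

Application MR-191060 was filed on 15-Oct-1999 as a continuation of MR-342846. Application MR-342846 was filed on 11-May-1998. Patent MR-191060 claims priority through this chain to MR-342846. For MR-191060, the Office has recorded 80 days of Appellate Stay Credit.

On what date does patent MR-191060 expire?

July 30, 2015

Earliest priority filing: 11 May 1998.
Base term: 11 May 1998 + 17 years → 11 May 2015.
Appellate Stay Credit: +80 days → 30 July 2015.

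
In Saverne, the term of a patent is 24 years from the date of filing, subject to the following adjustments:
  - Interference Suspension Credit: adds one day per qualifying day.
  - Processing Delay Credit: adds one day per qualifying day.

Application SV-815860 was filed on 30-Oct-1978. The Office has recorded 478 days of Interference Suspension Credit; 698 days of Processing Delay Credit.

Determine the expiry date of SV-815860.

2006-01-18

Base term: filing date + 24 years → 30 October 2002.
Interference Suspension Credit: +478 days → 20 February 2004.
Processing Delay Credit: +698 days → 18 January 2006.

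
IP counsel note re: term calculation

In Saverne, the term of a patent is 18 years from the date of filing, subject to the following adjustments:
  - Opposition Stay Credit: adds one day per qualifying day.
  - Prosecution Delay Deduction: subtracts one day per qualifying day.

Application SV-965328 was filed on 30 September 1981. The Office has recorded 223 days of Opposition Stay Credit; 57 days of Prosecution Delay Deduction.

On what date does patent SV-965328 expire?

March 14, 2000

Base term: filing date + 18 years → 30 September 1999.
Opposition Stay Credit: +223 days → 10 May 2000.
Prosecution Delay Deduction: −57 days → 14 March 2000.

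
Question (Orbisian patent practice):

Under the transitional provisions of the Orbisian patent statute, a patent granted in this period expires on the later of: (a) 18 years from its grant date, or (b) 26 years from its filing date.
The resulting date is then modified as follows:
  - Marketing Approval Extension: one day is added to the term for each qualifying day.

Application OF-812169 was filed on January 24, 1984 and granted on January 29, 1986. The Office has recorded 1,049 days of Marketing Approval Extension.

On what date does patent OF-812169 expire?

2012-12-08

(a) grant + 18 years → 29 January 2004.
(b) filing + 26 years → 24 January 2010.
Later of the two: 24 January 2010.
Marketing Approval Extension: +1049 days → 8 December 2012.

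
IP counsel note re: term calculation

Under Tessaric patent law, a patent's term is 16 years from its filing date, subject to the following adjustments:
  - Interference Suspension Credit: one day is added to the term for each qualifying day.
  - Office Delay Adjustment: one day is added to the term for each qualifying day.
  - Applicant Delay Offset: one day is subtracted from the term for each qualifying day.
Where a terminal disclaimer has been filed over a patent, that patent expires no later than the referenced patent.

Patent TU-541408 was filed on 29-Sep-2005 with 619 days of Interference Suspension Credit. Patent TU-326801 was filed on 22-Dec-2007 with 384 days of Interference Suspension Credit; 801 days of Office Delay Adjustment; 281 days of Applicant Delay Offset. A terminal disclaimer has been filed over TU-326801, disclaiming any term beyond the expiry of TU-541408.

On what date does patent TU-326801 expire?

June 10, 2023

Natural term of TU-326801:
  Base: filing + 16 years → 22 December 2023.
  Interference Suspension Credit: +384 days → 9 January 2025.
  Office Delay Adjustment: +801 days → 21 March 2027.
  Applicant Delay Offset: −281 days → 13 June 2026.
Expiry of referenced patent TU-541408:
  Base: filing + 16 years → 29 September 2021.
  Interference Suspension Credit: +619 days → 10 June 2023.
Terminal disclaimer: TU-326801 expires on the earlier of 13 June 2026 and 10 June 2023.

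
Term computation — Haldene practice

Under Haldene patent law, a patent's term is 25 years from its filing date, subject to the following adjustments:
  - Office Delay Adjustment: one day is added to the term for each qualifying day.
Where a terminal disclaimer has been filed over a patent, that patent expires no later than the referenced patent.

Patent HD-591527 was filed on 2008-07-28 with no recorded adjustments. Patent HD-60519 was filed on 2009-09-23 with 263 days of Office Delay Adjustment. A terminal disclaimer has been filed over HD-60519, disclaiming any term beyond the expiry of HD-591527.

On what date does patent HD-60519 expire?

Natural term of HD-60519:
  Base: filing + 25 years → 23 September 2034.
  Office Delay Adjustment: +263 days → 13 June 2035.
Expiry of referenced patent HD-591527:
  Base: filing + 25 years → 28 July 2033.
Terminal disclaimer: HD-60519 expires on the earlier of 13 June 2035 and 28 July 2033.

2033-07-28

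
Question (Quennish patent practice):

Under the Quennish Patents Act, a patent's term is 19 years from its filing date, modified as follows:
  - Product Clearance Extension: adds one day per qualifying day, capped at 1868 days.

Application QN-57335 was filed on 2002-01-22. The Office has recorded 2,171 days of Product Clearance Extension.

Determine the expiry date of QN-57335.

March 5, 2026

Base term: filing date + 19 years → 22 January 2021.
Product Clearance Extension: 2171 days claimed exceeds the 1868-day cap, so +1868 days → 5 March 2026.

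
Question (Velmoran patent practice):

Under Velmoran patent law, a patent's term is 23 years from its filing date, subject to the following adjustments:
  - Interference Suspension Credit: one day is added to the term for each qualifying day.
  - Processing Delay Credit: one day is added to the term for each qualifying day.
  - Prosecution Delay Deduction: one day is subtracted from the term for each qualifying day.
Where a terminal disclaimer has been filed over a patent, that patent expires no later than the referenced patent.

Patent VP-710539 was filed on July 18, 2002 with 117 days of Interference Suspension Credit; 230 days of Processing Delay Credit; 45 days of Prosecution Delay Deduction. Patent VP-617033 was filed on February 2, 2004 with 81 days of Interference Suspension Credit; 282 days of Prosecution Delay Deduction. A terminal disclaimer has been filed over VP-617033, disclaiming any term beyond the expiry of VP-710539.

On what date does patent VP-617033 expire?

Natural term of VP-617033:
  Base: filing + 23 years → 2 February 2027.
  Interference Suspension Credit: +81 days → 24 April 2027.
  Prosecution Delay Deduction: −282 days → 16 July 2026.
Expiry of referenced patent VP-710539:
  Base: filing + 23 years → 18 July 2025.
  Interference Suspension Credit: +117 days → 12 November 2025.
  Processing Delay Credit: +230 days → 30 June 2026.
  Prosecution Delay Deduction: −45 days → 16 May 2026.
Terminal disclaimer: VP-617033 expires on the earlier of 16 July 2026 and 16 May 2026.

May 16, 2026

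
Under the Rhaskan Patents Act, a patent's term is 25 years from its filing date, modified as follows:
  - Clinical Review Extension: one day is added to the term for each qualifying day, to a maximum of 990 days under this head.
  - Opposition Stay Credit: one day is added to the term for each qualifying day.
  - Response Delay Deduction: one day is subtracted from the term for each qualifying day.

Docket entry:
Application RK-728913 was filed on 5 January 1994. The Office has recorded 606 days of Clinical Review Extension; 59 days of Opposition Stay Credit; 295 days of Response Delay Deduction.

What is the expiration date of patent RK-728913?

January 10, 2020

Base term: filing date + 25 years → 5 January 2019.
Clinical Review Extension: 606 days (within the 990-day cap) → +606 days → 2 September 2020.
Opposition Stay Credit: +59 days → 31 October 2020.
Response Delay Deduction: −295 days → 10 January 2020.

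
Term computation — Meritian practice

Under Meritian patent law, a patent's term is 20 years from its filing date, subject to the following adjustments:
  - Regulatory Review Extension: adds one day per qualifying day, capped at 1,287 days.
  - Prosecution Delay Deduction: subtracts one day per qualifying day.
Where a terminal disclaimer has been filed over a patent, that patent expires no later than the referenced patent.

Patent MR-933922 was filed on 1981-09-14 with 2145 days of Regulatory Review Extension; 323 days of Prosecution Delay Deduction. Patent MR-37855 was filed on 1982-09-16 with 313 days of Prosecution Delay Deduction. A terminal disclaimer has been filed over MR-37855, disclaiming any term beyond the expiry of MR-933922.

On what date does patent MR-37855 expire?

2001-11-07

Natural term of MR-37855:
  Base: filing + 20 years → 16 September 2002.
  Prosecution Delay Deduction: −313 days → 7 November 2001.
Expiry of referenced patent MR-933922:
  Base: filing + 20 years → 14 September 2001.
  Regulatory Review Extension: 2145 days claimed exceeds the 1287-day cap, so +1287 days → 24 March 2005.
  Prosecution Delay Deduction: −323 days → 5 May 2004.
Terminal disclaimer: MR-37855 expires on the earlier of 7 November 2001 and 5 May 2004.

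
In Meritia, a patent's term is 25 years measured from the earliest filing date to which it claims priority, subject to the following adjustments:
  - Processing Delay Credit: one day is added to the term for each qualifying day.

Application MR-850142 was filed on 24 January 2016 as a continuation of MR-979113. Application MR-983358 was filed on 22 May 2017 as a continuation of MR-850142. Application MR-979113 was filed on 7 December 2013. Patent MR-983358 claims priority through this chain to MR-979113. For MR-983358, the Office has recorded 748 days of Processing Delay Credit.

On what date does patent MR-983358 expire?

2040-12-24

Earliest priority filing: 7 December 2013.
Base term: 7 December 2013 + 25 years → 7 December 2038.
Processing Delay Credit: +748 days → 24 December 2040.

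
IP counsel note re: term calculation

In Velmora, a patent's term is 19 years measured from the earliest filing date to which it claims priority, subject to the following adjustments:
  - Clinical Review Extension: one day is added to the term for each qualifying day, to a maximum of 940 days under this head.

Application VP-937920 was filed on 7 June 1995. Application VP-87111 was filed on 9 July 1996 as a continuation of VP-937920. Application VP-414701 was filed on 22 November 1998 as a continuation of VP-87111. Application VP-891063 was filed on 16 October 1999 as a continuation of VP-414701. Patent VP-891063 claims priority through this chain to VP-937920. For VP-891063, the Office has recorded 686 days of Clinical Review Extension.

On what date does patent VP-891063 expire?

April 23, 2016

Earliest priority filing: 7 June 1995.
Base term: 7 June 1995 + 19 years → 7 June 2014.
Clinical Review Extension: 686 days (within the 940-day cap) → +686 days → 23 April 2016.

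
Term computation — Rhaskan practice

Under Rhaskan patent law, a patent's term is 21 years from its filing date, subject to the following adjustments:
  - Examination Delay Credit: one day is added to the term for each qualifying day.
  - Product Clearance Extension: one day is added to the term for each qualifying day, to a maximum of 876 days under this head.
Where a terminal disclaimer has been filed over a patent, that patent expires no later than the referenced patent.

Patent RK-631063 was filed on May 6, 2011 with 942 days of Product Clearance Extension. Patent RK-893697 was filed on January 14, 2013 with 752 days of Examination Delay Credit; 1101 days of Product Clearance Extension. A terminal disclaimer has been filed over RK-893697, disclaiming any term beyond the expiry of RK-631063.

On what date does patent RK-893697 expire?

Natural term of RK-893697:
  Base: filing + 21 years → 14 January 2034.
  Examination Delay Credit: +752 days → 5 February 2036.
  Product Clearance Extension: 1101 days claimed exceeds the 876-day cap, so +876 days → 30 June 2038.
Expiry of referenced patent RK-631063:
  Base: filing + 21 years → 6 May 2032.
  Product Clearance Extension: 942 days claimed exceeds the 876-day cap, so +876 days → 29 September 2034.
Terminal disclaimer: RK-893697 expires on the earlier of 30 June 2038 and 29 September 2034.

September 29, 2034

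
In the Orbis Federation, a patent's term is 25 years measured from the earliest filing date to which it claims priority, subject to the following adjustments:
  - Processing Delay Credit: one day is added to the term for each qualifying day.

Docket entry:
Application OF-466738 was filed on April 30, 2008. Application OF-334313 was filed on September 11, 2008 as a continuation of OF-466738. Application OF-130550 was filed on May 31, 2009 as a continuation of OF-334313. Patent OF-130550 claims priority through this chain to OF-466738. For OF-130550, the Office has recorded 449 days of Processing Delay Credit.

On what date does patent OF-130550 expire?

2034-07-23

Earliest priority filing: 30 April 2008.
Base term: 30 April 2008 + 25 years → 30 April 2033.
Processing Delay Credit: +449 days → 23 July 2034.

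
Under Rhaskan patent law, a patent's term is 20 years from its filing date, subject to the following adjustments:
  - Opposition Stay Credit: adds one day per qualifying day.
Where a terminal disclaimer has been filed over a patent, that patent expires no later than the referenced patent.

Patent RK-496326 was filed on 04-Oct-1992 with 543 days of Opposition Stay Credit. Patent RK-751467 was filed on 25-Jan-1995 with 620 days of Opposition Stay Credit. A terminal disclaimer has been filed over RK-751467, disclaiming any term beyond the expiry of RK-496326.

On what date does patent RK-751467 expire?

2014-03-31

Natural term of RK-751467:
  Base: filing + 20 years → 25 January 2015.
  Opposition Stay Credit: +620 days → 6 October 2016.
Expiry of referenced patent RK-496326:
  Base: filing + 20 years → 4 October 2012.
  Opposition Stay Credit: +543 days → 31 March 2014.
Terminal disclaimer: RK-751467 expires on the earlier of 6 October 2016 and 31 March 2014.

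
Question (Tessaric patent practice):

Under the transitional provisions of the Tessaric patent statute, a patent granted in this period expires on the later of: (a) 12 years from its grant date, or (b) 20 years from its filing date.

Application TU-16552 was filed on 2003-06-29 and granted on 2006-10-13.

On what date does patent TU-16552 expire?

June 29, 2023

(a) grant + 12 years → 13 October 2018.
(b) filing + 20 years → 29 June 2023.
Later of the two: 29 June 2023.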